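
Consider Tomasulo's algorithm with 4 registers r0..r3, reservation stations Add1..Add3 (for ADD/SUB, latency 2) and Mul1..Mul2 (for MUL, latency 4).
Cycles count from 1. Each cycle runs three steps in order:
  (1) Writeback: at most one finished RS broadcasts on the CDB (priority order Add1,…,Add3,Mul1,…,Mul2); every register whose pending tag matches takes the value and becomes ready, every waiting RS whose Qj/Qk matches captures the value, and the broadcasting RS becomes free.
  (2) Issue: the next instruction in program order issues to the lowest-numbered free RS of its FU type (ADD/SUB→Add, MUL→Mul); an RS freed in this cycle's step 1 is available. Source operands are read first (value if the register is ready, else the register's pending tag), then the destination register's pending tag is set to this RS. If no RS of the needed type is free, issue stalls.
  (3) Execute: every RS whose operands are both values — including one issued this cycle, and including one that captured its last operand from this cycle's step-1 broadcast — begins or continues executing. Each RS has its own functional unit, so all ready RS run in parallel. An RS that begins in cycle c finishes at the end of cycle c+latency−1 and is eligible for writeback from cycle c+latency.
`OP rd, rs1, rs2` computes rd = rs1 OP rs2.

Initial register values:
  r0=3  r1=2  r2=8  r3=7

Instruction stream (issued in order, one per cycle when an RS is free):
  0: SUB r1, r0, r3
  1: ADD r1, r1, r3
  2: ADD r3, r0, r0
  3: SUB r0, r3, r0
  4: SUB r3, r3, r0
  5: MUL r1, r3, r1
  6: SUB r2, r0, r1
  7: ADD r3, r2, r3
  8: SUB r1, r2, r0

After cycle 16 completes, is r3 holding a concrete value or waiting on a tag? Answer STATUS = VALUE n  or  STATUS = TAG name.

STATUS = TAG Add3

cycle 1: issue SUB r1<-Add1 // r0:3,r1:Add1,r2:8,r3:7
cycle 2: issue ADD r1<-Add2 // r0:3,r1:Add2,r2:8,r3:7
cycle 3: CDB Add1=-4; issue ADD r3<-Add1 // r0:3,r1:Add2,r2:8,r3:Add1
cycle 4: issue SUB r0<-Add3 // r0:Add3,r1:Add2,r2:8,r3:Add1
cycle 5: CDB Add1=6; issue SUB r3<-Add1 // r0:Add3,r1:Add2,r2:8,r3:Add1
cycle 6: CDB Add2=3; issue MUL r1<-Mul1 // r0:Add3,r1:Mul1,r2:8,r3:Add1
cycle 7: CDB Add3=3; issue SUB r2<-Add2 // r0:3,r1:Mul1,r2:Add2,r3:Add1
cycle 8: issue ADD r3<-Add3 // r0:3,r1:Mul1,r2:Add2,r3:Add3
cycle 9: CDB Add1=3; issue SUB r1<-Add1 // r0:3,r1:Add1,r2:Add2,r3:Add3
cycle 10: - // r0:3,r1:Add1,r2:Add2,r3:Add3
cycle 11: - // r0:3,r1:Add1,r2:Add2,r3:Add3
cycle 12: - // r0:3,r1:Add1,r2:Add2,r3:Add3
cycle 13: CDB Mul1=9 // r0:3,r1:Add1,r2:Add2,r3:Add3
cycle 14: - // r0:3,r1:Add1,r2:Add2,r3:Add3
cycle 15: CDB Add2=-6 // r0:3,r1:Add1,r2:-6,r3:Add3
cycle 16: - // r0:3,r1:Add1,r2:-6,r3:Add3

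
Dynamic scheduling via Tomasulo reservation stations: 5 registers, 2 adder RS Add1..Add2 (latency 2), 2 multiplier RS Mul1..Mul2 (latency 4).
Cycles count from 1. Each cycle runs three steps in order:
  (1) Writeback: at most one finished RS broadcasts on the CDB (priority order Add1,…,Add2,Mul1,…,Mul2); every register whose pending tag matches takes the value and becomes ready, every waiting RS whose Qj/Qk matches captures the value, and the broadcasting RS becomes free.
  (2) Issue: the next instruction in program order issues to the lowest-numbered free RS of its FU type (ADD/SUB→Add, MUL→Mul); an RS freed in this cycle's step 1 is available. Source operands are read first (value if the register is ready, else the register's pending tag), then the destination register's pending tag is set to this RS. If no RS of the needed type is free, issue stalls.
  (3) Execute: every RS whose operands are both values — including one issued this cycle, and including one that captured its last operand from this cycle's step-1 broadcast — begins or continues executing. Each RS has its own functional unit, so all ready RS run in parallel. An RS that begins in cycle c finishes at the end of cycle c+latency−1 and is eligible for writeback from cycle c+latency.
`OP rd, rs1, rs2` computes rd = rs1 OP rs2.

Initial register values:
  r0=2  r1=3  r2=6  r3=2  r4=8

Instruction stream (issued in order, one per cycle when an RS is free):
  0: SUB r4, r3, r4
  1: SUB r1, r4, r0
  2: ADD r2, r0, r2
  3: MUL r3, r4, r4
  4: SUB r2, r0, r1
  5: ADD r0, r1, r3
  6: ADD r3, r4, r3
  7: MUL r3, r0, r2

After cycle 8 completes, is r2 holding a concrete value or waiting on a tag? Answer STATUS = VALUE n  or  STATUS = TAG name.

cycle 1: issue SUB r4<-Add1 // r0:2,r1:3,r2:6,r3:2,r4:Add1
cycle 2: issue SUB r1<-Add2 // r0:2,r1:Add2,r2:6,r3:2,r4:Add1
cycle 3: CDB Add1=-6; issue ADD r2<-Add1 // r0:2,r1:Add2,r2:Add1,r3:2,r4:-6
cycle 4: issue MUL r3<-Mul1 // r0:2,r1:Add2,r2:Add1,r3:Mul1,r4:-6
cycle 5: CDB Add1=8; issue SUB r2<-Add1 // r0:2,r1:Add2,r2:Add1,r3:Mul1,r4:-6
cycle 6: CDB Add2=-8; issue ADD r0<-Add2 // r0:Add2,r1:-8,r2:Add1,r3:Mul1,r4:-6
cycle 7: stall // r0:Add2,r1:-8,r2:Add1,r3:Mul1,r4:-6
cycle 8: CDB Add1=10; issue ADD r3<-Add1 // r0:Add2,r1:-8,r2:10,r3:Add1,r4:-6

STATUS = VALUE 10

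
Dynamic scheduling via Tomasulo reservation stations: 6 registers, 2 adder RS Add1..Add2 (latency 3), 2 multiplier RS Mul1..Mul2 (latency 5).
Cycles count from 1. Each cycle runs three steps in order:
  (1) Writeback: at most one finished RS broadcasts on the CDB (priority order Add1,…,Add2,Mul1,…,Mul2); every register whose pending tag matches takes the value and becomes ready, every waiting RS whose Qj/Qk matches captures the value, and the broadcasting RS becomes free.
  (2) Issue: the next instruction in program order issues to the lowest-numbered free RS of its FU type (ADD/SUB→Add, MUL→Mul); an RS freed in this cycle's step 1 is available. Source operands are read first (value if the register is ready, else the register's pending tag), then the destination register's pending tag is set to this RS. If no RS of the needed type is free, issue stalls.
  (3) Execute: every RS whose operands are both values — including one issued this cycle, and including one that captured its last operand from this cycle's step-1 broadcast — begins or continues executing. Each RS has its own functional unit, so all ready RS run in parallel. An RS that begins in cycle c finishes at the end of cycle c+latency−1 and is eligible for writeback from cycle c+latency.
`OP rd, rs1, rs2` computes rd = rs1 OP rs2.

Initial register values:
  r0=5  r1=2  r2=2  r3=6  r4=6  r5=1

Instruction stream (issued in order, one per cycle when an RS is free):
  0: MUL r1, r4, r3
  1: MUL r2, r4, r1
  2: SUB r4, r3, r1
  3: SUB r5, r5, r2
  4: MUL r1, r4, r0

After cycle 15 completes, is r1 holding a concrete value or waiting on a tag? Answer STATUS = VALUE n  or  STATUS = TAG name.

c1: issue MUL r1<-Mul1 | r0:5,r1:Mul1,r2:2,r3:6,r4:6,r5:1
c2: issue MUL r2<-Mul2 | r0:5,r1:Mul1,r2:Mul2,r3:6,r4:6,r5:1
c3: issue SUB r4<-Add1 | r0:5,r1:Mul1,r2:Mul2,r3:6,r4:Add1,r5:1
c4: issue SUB r5<-Add2 | r0:5,r1:Mul1,r2:Mul2,r3:6,r4:Add1,r5:Add2
c5: stall | r0:5,r1:Mul1,r2:Mul2,r3:6,r4:Add1,r5:Add2
c6: CDB Mul1=36; issue MUL r1<-Mul1 | r0:5,r1:Mul1,r2:Mul2,r3:6,r4:Add1,r5:Add2
c7: - | r0:5,r1:Mul1,r2:Mul2,r3:6,r4:Add1,r5:Add2
c8: - | r0:5,r1:Mul1,r2:Mul2,r3:6,r4:Add1,r5:Add2
c9: CDB Add1=-30 | r0:5,r1:Mul1,r2:Mul2,r3:6,r4:-30,r5:Add2
c10: - | r0:5,r1:Mul1,r2:Mul2,r3:6,r4:-30,r5:Add2
c11: CDB Mul2=216 | r0:5,r1:Mul1,r2:216,r3:6,r4:-30,r5:Add2
c12: - | r0:5,r1:Mul1,r2:216,r3:6,r4:-30,r5:Add2
c13: - | r0:5,r1:Mul1,r2:216,r3:6,r4:-30,r5:Add2
c14: CDB Add2=-215 | r0:5,r1:Mul1,r2:216,r3:6,r4:-30,r5:-215
c15: CDB Mul1=-150 | r0:5,r1:-150,r2:216,r3:6,r4:-30,r5:-215

STATUS = VALUE -150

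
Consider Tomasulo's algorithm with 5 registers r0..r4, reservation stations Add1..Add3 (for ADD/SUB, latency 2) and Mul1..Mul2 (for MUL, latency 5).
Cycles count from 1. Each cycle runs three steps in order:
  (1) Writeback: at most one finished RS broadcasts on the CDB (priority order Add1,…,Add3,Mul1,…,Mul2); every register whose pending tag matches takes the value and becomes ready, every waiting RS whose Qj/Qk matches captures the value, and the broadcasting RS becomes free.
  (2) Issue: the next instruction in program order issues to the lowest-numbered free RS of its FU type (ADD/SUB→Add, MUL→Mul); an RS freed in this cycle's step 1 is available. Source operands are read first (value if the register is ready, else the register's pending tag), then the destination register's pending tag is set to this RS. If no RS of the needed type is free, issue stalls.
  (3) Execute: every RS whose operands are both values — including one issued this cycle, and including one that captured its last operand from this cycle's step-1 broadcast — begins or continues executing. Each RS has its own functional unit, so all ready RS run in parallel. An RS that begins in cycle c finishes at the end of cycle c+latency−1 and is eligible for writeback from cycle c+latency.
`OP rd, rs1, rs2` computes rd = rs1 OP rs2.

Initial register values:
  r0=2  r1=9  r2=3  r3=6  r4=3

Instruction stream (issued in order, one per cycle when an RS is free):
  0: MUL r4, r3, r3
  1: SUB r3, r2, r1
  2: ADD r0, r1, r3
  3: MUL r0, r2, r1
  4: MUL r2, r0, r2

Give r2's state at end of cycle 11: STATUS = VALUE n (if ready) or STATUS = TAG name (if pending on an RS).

cycle 1: issue MUL r4<-Mul1 // r0:2,r1:9,r2:3,r3:6,r4:Mul1
cycle 2: issue SUB r3<-Add1 // r0:2,r1:9,r2:3,r3:Add1,r4:Mul1
cycle 3: issue ADD r0<-Add2 // r0:Add2,r1:9,r2:3,r3:Add1,r4:Mul1
cycle 4: CDB Add1=-6; issue MUL r0<-Mul2 // r0:Mul2,r1:9,r2:3,r3:-6,r4:Mul1
cycle 5: stall // r0:Mul2,r1:9,r2:3,r3:-6,r4:Mul1
cycle 6: CDB Add2=3; stall // r0:Mul2,r1:9,r2:3,r3:-6,r4:Mul1
cycle 7: CDB Mul1=36; issue MUL r2<-Mul1 // r0:Mul2,r1:9,r2:Mul1,r3:-6,r4:36
cycle 8: - // r0:Mul2,r1:9,r2:Mul1,r3:-6,r4:36
cycle 9: CDB Mul2=27 // r0:27,r1:9,r2:Mul1,r3:-6,r4:36
cycle 10: - // r0:27,r1:9,r2:Mul1,r3:-6,r4:36
cycle 11: - // r0:27,r1:9,r2:Mul1,r3:-6,r4:36

STATUS = TAG Mul1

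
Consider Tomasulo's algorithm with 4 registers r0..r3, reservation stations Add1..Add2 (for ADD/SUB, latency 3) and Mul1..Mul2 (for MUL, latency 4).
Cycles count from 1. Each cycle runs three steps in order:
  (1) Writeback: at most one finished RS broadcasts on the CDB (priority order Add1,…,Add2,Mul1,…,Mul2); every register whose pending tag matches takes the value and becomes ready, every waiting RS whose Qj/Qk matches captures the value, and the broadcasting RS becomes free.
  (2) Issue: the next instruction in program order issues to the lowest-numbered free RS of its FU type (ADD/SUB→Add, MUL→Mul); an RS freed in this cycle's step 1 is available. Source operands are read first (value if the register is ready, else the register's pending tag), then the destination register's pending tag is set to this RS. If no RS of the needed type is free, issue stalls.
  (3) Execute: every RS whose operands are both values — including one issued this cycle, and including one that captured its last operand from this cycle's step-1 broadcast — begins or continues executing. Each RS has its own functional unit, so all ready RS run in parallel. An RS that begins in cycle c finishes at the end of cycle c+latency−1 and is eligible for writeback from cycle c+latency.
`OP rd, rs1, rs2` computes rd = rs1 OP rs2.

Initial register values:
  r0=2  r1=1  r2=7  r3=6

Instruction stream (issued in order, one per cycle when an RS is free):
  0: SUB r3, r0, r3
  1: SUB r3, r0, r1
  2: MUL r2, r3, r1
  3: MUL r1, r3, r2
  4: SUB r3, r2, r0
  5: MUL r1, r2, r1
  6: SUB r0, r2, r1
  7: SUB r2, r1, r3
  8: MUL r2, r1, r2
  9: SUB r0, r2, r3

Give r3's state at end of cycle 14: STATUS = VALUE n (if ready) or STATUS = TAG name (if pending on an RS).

STATUS = VALUE -1

  c1: issue SUB r3<-Add1  regs: r0:2,r1:1,r2:7,r3:Add1
  c2: issue SUB r3<-Add2  regs: r0:2,r1:1,r2:7,r3:Add2
  c3: issue MUL r2<-Mul1  regs: r0:2,r1:1,r2:Mul1,r3:Add2
  c4: CDB Add1=-4; issue MUL r1<-Mul2  regs: r0:2,r1:Mul2,r2:Mul1,r3:Add2
  c5: CDB Add2=1; issue SUB r3<-Add1  regs: r0:2,r1:Mul2,r2:Mul1,r3:Add1
  c6: stall  regs: r0:2,r1:Mul2,r2:Mul1,r3:Add1
  c7: stall  regs: r0:2,r1:Mul2,r2:Mul1,r3:Add1
  c8: stall  regs: r0:2,r1:Mul2,r2:Mul1,r3:Add1
  c9: CDB Mul1=1; issue MUL r1<-Mul1  regs: r0:2,r1:Mul1,r2:1,r3:Add1
  c10: issue SUB r0<-Add2  regs: r0:Add2,r1:Mul1,r2:1,r3:Add1
  c11: stall  regs: r0:Add2,r1:Mul1,r2:1,r3:Add1
  c12: CDB Add1=-1; issue SUB r2<-Add1  regs: r0:Add2,r1:Mul1,r2:Add1,r3:-1
  c13: CDB Mul2=1; issue MUL r2<-Mul2  regs: r0:Add2,r1:Mul1,r2:Mul2,r3:-1
  c14: stall  regs: r0:Add2,r1:Mul1,r2:Mul2,r3:-1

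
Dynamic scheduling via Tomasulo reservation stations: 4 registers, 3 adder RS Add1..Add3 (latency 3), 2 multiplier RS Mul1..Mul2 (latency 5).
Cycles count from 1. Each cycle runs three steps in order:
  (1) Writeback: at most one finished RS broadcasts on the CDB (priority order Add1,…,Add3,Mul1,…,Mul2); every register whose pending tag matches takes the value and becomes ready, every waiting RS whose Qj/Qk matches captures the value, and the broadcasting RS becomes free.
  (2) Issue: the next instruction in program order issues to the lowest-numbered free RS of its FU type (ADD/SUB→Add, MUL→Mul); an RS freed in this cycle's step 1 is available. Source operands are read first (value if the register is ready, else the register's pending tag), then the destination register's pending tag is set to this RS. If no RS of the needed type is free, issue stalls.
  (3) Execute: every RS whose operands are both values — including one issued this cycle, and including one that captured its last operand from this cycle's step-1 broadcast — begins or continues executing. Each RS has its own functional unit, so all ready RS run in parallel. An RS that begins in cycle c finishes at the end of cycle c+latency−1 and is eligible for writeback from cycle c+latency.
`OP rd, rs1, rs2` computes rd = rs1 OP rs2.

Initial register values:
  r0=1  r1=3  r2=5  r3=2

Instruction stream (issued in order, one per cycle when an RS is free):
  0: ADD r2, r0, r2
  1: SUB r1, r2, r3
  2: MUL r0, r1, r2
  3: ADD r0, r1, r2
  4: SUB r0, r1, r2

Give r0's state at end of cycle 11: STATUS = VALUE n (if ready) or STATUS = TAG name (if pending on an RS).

STATUS = VALUE -2

c1: issue ADD r2<-Add1 | r0:1,r1:3,r2:Add1,r3:2
c2: issue SUB r1<-Add2 | r0:1,r1:Add2,r2:Add1,r3:2
c3: issue MUL r0<-Mul1 | r0:Mul1,r1:Add2,r2:Add1,r3:2
c4: CDB Add1=6; issue ADD r0<-Add1 | r0:Add1,r1:Add2,r2:6,r3:2
c5: issue SUB r0<-Add3 | r0:Add3,r1:Add2,r2:6,r3:2
c6: - | r0:Add3,r1:Add2,r2:6,r3:2
c7: CDB Add2=4 | r0:Add3,r1:4,r2:6,r3:2
c8: - | r0:Add3,r1:4,r2:6,r3:2
c9: - | r0:Add3,r1:4,r2:6,r3:2
c10: CDB Add1=10 | r0:Add3,r1:4,r2:6,r3:2
c11: CDB Add3=-2 | r0:-2,r1:4,r2:6,r3:2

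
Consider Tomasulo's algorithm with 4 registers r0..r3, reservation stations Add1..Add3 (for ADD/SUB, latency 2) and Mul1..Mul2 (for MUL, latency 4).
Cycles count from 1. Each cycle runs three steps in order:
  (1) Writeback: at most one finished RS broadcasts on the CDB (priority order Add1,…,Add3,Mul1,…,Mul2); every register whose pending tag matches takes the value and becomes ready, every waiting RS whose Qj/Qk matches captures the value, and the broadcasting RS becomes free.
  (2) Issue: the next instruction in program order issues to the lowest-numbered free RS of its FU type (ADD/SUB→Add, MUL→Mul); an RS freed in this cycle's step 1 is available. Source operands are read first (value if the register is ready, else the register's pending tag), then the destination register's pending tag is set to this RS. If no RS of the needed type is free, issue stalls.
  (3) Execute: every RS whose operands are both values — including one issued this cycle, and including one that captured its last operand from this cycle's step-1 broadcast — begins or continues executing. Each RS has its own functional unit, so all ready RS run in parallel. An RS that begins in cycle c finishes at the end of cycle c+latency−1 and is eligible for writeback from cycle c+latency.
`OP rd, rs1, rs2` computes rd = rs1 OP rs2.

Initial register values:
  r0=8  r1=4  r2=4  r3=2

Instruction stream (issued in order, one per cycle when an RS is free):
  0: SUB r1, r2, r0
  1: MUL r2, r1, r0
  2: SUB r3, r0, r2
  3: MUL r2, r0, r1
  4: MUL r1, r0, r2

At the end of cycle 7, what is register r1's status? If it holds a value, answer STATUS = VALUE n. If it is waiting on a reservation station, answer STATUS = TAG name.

  c1: issue SUB r1<-Add1  regs: r0:8,r1:Add1,r2:4,r3:2
  c2: issue MUL r2<-Mul1  regs: r0:8,r1:Add1,r2:Mul1,r3:2
  c3: CDB Add1=-4; issue SUB r3<-Add1  regs: r0:8,r1:-4,r2:Mul1,r3:Add1
  c4: issue MUL r2<-Mul2  regs: r0:8,r1:-4,r2:Mul2,r3:Add1
  c5: stall  regs: r0:8,r1:-4,r2:Mul2,r3:Add1
  c6: stall  regs: r0:8,r1:-4,r2:Mul2,r3:Add1
  c7: CDB Mul1=-32; issue MUL r1<-Mul1  regs: r0:8,r1:Mul1,r2:Mul2,r3:Add1

STATUS = TAG Mul1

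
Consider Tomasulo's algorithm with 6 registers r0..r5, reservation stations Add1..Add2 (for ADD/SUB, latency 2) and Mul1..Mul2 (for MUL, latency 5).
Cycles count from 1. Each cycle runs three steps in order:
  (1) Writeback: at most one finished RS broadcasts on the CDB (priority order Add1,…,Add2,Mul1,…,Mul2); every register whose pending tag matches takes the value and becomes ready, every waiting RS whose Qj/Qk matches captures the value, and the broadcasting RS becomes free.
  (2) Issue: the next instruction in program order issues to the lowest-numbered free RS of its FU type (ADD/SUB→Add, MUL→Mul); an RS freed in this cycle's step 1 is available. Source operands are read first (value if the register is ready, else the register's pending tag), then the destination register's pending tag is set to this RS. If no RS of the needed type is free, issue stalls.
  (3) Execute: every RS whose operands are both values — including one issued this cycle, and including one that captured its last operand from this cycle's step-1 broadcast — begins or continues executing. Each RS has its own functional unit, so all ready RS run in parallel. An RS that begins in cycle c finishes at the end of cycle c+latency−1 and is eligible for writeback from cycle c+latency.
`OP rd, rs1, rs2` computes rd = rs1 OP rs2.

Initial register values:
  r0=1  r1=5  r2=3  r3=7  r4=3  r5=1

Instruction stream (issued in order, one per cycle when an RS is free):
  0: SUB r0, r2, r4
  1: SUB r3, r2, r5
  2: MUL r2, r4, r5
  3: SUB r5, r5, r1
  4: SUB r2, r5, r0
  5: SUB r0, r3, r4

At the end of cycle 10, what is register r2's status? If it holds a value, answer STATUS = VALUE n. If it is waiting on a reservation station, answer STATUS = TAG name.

c1: issue SUB r0<-Add1 | r0:Add1,r1:5,r2:3,r3:7,r4:3,r5:1
c2: issue SUB r3<-Add2 | r0:Add1,r1:5,r2:3,r3:Add2,r4:3,r5:1
c3: CDB Add1=0; issue MUL r2<-Mul1 | r0:0,r1:5,r2:Mul1,r3:Add2,r4:3,r5:1
c4: CDB Add2=2; issue SUB r5<-Add1 | r0:0,r1:5,r2:Mul1,r3:2,r4:3,r5:Add1
c5: issue SUB r2<-Add2 | r0:0,r1:5,r2:Add2,r3:2,r4:3,r5:Add1
c6: CDB Add1=-4; issue SUB r0<-Add1 | r0:Add1,r1:5,r2:Add2,r3:2,r4:3,r5:-4
c7: - | r0:Add1,r1:5,r2:Add2,r3:2,r4:3,r5:-4
c8: CDB Add1=-1 | r0:-1,r1:5,r2:Add2,r3:2,r4:3,r5:-4
c9: CDB Add2=-4 | r0:-1,r1:5,r2:-4,r3:2,r4:3,r5:-4
c10: CDB Mul1=3 | r0:-1,r1:5,r2:-4,r3:2,r4:3,r5:-4

STATUS = VALUE -4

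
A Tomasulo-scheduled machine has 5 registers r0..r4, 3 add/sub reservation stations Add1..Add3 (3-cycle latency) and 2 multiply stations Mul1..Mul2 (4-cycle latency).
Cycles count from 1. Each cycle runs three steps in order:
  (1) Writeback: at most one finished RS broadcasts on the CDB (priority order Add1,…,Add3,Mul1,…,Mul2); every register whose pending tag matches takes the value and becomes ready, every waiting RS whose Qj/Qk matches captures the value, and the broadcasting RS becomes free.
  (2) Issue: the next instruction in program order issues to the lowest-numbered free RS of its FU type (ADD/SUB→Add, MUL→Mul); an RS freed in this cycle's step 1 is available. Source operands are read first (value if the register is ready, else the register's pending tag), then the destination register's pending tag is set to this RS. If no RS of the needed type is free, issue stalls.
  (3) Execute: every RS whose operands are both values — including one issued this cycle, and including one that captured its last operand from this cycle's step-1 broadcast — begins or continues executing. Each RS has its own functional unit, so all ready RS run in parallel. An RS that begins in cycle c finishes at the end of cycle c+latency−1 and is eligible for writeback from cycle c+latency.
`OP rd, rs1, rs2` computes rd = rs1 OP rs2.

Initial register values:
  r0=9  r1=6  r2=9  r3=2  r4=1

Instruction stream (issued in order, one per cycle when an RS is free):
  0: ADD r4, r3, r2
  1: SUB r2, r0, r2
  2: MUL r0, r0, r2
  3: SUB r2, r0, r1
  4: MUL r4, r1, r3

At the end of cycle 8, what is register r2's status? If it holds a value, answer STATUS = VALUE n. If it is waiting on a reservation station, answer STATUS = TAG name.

STATUS = TAG Add1

c1: issue ADD r4<-Add1 | r0:9,r1:6,r2:9,r3:2,r4:Add1
c2: issue SUB r2<-Add2 | r0:9,r1:6,r2:Add2,r3:2,r4:Add1
c3: issue MUL r0<-Mul1 | r0:Mul1,r1:6,r2:Add2,r3:2,r4:Add1
c4: CDB Add1=11; issue SUB r2<-Add1 | r0:Mul1,r1:6,r2:Add1,r3:2,r4:11
c5: CDB Add2=0; issue MUL r4<-Mul2 | r0:Mul1,r1:6,r2:Add1,r3:2,r4:Mul2
c6: - | r0:Mul1,r1:6,r2:Add1,r3:2,r4:Mul2
c7: - | r0:Mul1,r1:6,r2:Add1,r3:2,r4:Mul2
c8: - | r0:Mul1,r1:6,r2:Add1,r3:2,r4:Mul2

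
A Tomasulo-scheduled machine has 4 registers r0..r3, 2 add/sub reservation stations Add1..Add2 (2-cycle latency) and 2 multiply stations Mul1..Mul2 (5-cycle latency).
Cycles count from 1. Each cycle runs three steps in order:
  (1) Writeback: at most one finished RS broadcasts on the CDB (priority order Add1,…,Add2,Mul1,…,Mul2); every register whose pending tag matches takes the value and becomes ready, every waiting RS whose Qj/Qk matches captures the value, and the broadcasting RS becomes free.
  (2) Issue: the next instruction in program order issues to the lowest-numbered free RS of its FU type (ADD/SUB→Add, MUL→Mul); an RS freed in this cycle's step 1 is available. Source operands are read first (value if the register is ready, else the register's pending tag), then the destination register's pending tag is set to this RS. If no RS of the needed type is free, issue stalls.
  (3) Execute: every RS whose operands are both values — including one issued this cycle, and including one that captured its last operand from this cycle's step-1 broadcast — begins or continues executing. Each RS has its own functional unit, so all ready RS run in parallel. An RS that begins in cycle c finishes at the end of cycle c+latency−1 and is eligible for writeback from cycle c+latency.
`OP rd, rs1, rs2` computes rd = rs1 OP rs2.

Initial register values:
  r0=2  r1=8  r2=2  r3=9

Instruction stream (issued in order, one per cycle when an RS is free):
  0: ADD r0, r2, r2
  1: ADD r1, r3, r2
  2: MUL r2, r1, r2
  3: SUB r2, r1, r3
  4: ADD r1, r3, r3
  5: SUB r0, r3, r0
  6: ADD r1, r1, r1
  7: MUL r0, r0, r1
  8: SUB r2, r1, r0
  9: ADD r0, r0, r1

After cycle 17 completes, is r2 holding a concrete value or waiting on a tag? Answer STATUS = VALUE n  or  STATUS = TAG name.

STATUS = VALUE -144

c1: issue ADD r0<-Add1 | r0:Add1,r1:8,r2:2,r3:9
c2: issue ADD r1<-Add2 | r0:Add1,r1:Add2,r2:2,r3:9
c3: CDB Add1=4; issue MUL r2<-Mul1 | r0:4,r1:Add2,r2:Mul1,r3:9
c4: CDB Add2=11; issue SUB r2<-Add1 | r0:4,r1:11,r2:Add1,r3:9
c5: issue ADD r1<-Add2 | r0:4,r1:Add2,r2:Add1,r3:9
c6: CDB Add1=2; issue SUB r0<-Add1 | r0:Add1,r1:Add2,r2:2,r3:9
c7: CDB Add2=18; issue ADD r1<-Add2 | r0:Add1,r1:Add2,r2:2,r3:9
c8: CDB Add1=5; issue MUL r0<-Mul2 | r0:Mul2,r1:Add2,r2:2,r3:9
c9: CDB Add2=36; issue SUB r2<-Add1 | r0:Mul2,r1:36,r2:Add1,r3:9
c10: CDB Mul1=22; issue ADD r0<-Add2 | r0:Add2,r1:36,r2:Add1,r3:9
c11: - | r0:Add2,r1:36,r2:Add1,r3:9
c12: - | r0:Add2,r1:36,r2:Add1,r3:9
c13: - | r0:Add2,r1:36,r2:Add1,r3:9
c14: CDB Mul2=180 | r0:Add2,r1:36,r2:Add1,r3:9
c15: - | r0:Add2,r1:36,r2:Add1,r3:9
c16: CDB Add1=-144 | r0:Add2,r1:36,r2:-144,r3:9
c17: CDB Add2=216 | r0:216,r1:36,r2:-144,r3:9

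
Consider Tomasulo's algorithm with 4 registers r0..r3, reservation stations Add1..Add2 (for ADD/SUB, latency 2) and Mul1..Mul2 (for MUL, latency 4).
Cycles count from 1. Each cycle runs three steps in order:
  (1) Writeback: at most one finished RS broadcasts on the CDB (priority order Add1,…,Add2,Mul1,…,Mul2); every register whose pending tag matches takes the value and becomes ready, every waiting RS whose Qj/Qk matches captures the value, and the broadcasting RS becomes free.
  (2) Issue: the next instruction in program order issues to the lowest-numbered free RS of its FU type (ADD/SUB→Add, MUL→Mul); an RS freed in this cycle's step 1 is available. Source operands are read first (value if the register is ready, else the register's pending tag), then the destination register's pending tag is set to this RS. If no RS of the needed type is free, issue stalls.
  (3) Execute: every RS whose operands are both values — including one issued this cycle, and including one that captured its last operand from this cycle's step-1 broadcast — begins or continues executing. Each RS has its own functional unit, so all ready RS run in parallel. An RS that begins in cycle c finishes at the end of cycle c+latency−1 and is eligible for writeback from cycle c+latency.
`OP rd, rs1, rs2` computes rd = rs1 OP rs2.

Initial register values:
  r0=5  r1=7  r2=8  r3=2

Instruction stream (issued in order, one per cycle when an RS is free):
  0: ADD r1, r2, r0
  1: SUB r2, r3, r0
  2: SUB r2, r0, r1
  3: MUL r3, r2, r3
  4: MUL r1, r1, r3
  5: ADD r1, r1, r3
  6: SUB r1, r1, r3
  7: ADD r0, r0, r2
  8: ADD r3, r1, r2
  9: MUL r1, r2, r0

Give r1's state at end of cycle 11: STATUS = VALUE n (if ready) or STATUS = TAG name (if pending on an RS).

cycle 1: issue ADD r1<-Add1 // r0:5,r1:Add1,r2:8,r3:2
cycle 2: issue SUB r2<-Add2 // r0:5,r1:Add1,r2:Add2,r3:2
cycle 3: CDB Add1=13; issue SUB r2<-Add1 // r0:5,r1:13,r2:Add1,r3:2
cycle 4: CDB Add2=-3; issue MUL r3<-Mul1 // r0:5,r1:13,r2:Add1,r3:Mul1
cycle 5: CDB Add1=-8; issue MUL r1<-Mul2 // r0:5,r1:Mul2,r2:-8,r3:Mul1
cycle 6: issue ADD r1<-Add1 // r0:5,r1:Add1,r2:-8,r3:Mul1
cycle 7: issue SUB r1<-Add2 // r0:5,r1:Add2,r2:-8,r3:Mul1
cycle 8: stall // r0:5,r1:Add2,r2:-8,r3:Mul1
cycle 9: CDB Mul1=-16; stall // r0:5,r1:Add2,r2:-8,r3:-16
cycle 10: stall // r0:5,r1:Add2,r2:-8,r3:-16
cycle 11: stall // r0:5,r1:Add2,r2:-8,r3:-16

STATUS = TAG Add2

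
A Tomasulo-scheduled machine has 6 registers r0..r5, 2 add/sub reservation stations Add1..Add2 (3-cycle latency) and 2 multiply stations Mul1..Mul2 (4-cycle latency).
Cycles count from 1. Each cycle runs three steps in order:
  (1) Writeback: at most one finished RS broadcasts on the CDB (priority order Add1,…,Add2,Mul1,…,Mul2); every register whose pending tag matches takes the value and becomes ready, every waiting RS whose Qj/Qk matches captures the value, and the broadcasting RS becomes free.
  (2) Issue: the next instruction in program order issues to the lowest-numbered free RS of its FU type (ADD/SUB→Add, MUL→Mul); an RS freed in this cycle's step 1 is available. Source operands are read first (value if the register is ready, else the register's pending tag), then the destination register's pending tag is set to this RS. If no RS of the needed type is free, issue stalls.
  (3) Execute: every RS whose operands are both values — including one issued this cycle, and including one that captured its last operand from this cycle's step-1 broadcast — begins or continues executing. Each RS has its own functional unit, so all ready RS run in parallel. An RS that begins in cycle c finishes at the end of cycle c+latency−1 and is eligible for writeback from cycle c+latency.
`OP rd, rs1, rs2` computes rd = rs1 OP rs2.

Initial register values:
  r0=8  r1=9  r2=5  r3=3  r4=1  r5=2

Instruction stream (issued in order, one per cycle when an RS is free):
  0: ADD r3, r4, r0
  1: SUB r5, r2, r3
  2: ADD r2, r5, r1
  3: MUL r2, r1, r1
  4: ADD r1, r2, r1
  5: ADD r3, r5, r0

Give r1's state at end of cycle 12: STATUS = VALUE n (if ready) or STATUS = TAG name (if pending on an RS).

c1: issue ADD r3<-Add1 | r0:8,r1:9,r2:5,r3:Add1,r4:1,r5:2
c2: issue SUB r5<-Add2 | r0:8,r1:9,r2:5,r3:Add1,r4:1,r5:Add2
c3: stall | r0:8,r1:9,r2:5,r3:Add1,r4:1,r5:Add2
c4: CDB Add1=9; issue ADD r2<-Add1 | r0:8,r1:9,r2:Add1,r3:9,r4:1,r5:Add2
c5: issue MUL r2<-Mul1 | r0:8,r1:9,r2:Mul1,r3:9,r4:1,r5:Add2
c6: stall | r0:8,r1:9,r2:Mul1,r3:9,r4:1,r5:Add2
c7: CDB Add2=-4; issue ADD r1<-Add2 | r0:8,r1:Add2,r2:Mul1,r3:9,r4:1,r5:-4
c8: stall | r0:8,r1:Add2,r2:Mul1,r3:9,r4:1,r5:-4
c9: CDB Mul1=81; stall | r0:8,r1:Add2,r2:81,r3:9,r4:1,r5:-4
c10: CDB Add1=5; issue ADD r3<-Add1 | r0:8,r1:Add2,r2:81,r3:Add1,r4:1,r5:-4
c11: - | r0:8,r1:Add2,r2:81,r3:Add1,r4:1,r5:-4
c12: CDB Add2=90 | r0:8,r1:90,r2:81,r3:Add1,r4:1,r5:-4

STATUS = VALUE 90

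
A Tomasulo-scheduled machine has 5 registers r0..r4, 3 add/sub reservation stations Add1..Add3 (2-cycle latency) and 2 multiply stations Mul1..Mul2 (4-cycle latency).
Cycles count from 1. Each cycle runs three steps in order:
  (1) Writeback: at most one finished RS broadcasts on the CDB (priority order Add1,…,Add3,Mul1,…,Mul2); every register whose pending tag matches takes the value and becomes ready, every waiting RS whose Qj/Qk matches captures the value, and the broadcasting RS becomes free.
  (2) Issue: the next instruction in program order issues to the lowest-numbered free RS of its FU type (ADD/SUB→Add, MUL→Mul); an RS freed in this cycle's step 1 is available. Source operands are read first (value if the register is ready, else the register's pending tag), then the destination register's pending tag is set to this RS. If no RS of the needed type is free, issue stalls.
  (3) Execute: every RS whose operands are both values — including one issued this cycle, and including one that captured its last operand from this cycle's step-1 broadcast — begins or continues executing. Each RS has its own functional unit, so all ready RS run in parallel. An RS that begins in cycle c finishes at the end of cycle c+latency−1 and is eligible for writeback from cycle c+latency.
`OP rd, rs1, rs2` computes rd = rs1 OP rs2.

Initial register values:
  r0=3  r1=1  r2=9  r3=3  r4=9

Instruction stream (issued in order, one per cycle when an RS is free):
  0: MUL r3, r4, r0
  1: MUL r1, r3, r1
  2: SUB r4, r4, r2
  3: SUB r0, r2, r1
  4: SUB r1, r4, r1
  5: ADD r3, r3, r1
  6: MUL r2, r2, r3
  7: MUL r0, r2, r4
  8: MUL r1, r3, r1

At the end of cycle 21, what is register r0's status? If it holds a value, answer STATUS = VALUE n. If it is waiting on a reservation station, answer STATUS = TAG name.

STATUS = TAG Mul2

c1: issue MUL r3<-Mul1 | r0:3,r1:1,r2:9,r3:Mul1,r4:9
c2: issue MUL r1<-Mul2 | r0:3,r1:Mul2,r2:9,r3:Mul1,r4:9
c3: issue SUB r4<-Add1 | r0:3,r1:Mul2,r2:9,r3:Mul1,r4:Add1
c4: issue SUB r0<-Add2 | r0:Add2,r1:Mul2,r2:9,r3:Mul1,r4:Add1
c5: CDB Add1=0; issue SUB r1<-Add1 | r0:Add2,r1:Add1,r2:9,r3:Mul1,r4:0
c6: CDB Mul1=27; issue ADD r3<-Add3 | r0:Add2,r1:Add1,r2:9,r3:Add3,r4:0
c7: issue MUL r2<-Mul1 | r0:Add2,r1:Add1,r2:Mul1,r3:Add3,r4:0
c8: stall | r0:Add2,r1:Add1,r2:Mul1,r3:Add3,r4:0
c9: stall | r0:Add2,r1:Add1,r2:Mul1,r3:Add3,r4:0
c10: CDB Mul2=27; issue MUL r0<-Mul2 | r0:Mul2,r1:Add1,r2:Mul1,r3:Add3,r4:0
c11: stall | r0:Mul2,r1:Add1,r2:Mul1,r3:Add3,r4:0
c12: CDB Add1=-27; stall | r0:Mul2,r1:-27,r2:Mul1,r3:Add3,r4:0
c13: CDB Add2=-18; stall | r0:Mul2,r1:-27,r2:Mul1,r3:Add3,r4:0
c14: CDB Add3=0; stall | r0:Mul2,r1:-27,r2:Mul1,r3:0,r4:0
c15: stall | r0:Mul2,r1:-27,r2:Mul1,r3:0,r4:0
c16: stall | r0:Mul2,r1:-27,r2:Mul1,r3:0,r4:0
c17: stall | r0:Mul2,r1:-27,r2:Mul1,r3:0,r4:0
c18: CDB Mul1=0; issue MUL r1<-Mul1 | r0:Mul2,r1:Mul1,r2:0,r3:0,r4:0
c19: - | r0:Mul2,r1:Mul1,r2:0,r3:0,r4:0
c20: - | r0:Mul2,r1:Mul1,r2:0,r3:0,r4:0
c21: - | r0:Mul2,r1:Mul1,r2:0,r3:0,r4:0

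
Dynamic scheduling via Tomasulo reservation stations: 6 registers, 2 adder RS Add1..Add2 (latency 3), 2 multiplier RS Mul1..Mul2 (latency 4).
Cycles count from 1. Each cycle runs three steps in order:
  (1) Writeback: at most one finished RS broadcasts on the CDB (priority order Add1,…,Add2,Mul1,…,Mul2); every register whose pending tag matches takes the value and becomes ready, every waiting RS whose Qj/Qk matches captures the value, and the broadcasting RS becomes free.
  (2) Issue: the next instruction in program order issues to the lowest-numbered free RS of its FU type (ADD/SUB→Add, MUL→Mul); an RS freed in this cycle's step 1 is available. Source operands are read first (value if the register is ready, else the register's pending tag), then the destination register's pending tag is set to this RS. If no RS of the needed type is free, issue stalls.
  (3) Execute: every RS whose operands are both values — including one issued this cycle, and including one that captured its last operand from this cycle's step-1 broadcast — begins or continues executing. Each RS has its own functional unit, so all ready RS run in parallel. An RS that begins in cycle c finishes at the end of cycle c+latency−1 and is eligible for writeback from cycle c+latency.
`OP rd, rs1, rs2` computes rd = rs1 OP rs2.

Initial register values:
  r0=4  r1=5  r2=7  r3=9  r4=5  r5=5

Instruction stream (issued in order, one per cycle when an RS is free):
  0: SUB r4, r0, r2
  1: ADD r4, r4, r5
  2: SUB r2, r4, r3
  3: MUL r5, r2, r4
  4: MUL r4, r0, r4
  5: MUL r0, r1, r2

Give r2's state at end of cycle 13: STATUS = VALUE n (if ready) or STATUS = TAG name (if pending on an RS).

STATUS = VALUE -7

  c1: issue SUB r4<-Add1  regs: r0:4,r1:5,r2:7,r3:9,r4:Add1,r5:5
  c2: issue ADD r4<-Add2  regs: r0:4,r1:5,r2:7,r3:9,r4:Add2,r5:5
  c3: stall  regs: r0:4,r1:5,r2:7,r3:9,r4:Add2,r5:5
  c4: CDB Add1=-3; issue SUB r2<-Add1  regs: r0:4,r1:5,r2:Add1,r3:9,r4:Add2,r5:5
  c5: issue MUL r5<-Mul1  regs: r0:4,r1:5,r2:Add1,r3:9,r4:Add2,r5:Mul1
  c6: issue MUL r4<-Mul2  regs: r0:4,r1:5,r2:Add1,r3:9,r4:Mul2,r5:Mul1
  c7: CDB Add2=2; stall  regs: r0:4,r1:5,r2:Add1,r3:9,r4:Mul2,r5:Mul1
  c8: stall  regs: r0:4,r1:5,r2:Add1,r3:9,r4:Mul2,r5:Mul1
  c9: stall  regs: r0:4,r1:5,r2:Add1,r3:9,r4:Mul2,r5:Mul1
  c10: CDB Add1=-7; stall  regs: r0:4,r1:5,r2:-7,r3:9,r4:Mul2,r5:Mul1
  c11: CDB Mul2=8; issue MUL r0<-Mul2  regs: r0:Mul2,r1:5,r2:-7,r3:9,r4:8,r5:Mul1
  c12: -  regs: r0:Mul2,r1:5,r2:-7,r3:9,r4:8,r5:Mul1
  c13: -  regs: r0:Mul2,r1:5,r2:-7,r3:9,r4:8,r5:Mul1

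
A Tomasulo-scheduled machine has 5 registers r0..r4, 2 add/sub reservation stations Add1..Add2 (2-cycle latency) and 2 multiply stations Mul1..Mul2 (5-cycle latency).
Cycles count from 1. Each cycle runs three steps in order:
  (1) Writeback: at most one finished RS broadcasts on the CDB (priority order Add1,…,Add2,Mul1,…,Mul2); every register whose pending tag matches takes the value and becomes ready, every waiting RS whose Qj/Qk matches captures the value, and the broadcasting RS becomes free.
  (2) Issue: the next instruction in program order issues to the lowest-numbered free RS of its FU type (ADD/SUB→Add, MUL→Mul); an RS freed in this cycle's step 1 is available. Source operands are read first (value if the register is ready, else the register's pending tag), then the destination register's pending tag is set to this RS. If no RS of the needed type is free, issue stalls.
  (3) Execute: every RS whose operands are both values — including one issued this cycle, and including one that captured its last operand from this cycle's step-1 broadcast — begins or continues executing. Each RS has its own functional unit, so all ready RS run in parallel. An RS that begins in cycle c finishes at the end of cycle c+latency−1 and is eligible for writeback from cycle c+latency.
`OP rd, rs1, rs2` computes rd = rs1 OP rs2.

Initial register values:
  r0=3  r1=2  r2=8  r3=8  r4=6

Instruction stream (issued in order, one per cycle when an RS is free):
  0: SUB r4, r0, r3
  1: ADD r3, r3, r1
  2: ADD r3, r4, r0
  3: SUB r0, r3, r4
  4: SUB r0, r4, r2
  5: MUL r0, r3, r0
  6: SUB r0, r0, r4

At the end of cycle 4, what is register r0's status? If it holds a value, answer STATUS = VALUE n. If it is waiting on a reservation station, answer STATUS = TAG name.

STATUS = TAG Add2

  c1: issue SUB r4<-Add1  regs: r0:3,r1:2,r2:8,r3:8,r4:Add1
  c2: issue ADD r3<-Add2  regs: r0:3,r1:2,r2:8,r3:Add2,r4:Add1
  c3: CDB Add1=-5; issue ADD r3<-Add1  regs: r0:3,r1:2,r2:8,r3:Add1,r4:-5
  c4: CDB Add2=10; issue SUB r0<-Add2  regs: r0:Add2,r1:2,r2:8,r3:Add1,r4:-5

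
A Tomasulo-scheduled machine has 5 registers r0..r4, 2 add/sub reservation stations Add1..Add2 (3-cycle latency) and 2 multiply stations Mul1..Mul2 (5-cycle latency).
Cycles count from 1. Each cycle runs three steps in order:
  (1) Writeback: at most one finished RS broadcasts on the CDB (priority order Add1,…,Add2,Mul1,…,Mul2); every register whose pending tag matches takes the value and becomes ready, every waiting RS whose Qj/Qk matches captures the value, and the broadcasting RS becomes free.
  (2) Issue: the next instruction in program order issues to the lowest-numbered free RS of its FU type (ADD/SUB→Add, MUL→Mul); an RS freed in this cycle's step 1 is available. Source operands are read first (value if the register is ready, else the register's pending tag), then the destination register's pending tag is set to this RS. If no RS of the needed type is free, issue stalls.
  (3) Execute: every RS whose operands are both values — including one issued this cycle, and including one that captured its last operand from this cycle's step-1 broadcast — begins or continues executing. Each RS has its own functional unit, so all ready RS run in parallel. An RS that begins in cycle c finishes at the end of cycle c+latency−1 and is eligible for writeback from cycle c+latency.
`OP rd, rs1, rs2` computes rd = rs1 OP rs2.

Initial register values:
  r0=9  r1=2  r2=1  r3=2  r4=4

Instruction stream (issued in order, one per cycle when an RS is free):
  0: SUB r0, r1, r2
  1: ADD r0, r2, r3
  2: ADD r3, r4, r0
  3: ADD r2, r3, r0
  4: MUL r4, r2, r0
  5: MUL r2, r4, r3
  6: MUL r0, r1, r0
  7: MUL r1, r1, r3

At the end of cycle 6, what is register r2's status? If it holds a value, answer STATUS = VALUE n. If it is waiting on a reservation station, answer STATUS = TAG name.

  c1: issue SUB r0<-Add1  regs: r0:Add1,r1:2,r2:1,r3:2,r4:4
  c2: issue ADD r0<-Add2  regs: r0:Add2,r1:2,r2:1,r3:2,r4:4
  c3: stall  regs: r0:Add2,r1:2,r2:1,r3:2,r4:4
  c4: CDB Add1=1; issue ADD r3<-Add1  regs: r0:Add2,r1:2,r2:1,r3:Add1,r4:4
  c5: CDB Add2=3; issue ADD r2<-Add2  regs: r0:3,r1:2,r2:Add2,r3:Add1,r4:4
  c6: issue MUL r4<-Mul1  regs: r0:3,r1:2,r2:Add2,r3:Add1,r4:Mul1

STATUS = TAG Add2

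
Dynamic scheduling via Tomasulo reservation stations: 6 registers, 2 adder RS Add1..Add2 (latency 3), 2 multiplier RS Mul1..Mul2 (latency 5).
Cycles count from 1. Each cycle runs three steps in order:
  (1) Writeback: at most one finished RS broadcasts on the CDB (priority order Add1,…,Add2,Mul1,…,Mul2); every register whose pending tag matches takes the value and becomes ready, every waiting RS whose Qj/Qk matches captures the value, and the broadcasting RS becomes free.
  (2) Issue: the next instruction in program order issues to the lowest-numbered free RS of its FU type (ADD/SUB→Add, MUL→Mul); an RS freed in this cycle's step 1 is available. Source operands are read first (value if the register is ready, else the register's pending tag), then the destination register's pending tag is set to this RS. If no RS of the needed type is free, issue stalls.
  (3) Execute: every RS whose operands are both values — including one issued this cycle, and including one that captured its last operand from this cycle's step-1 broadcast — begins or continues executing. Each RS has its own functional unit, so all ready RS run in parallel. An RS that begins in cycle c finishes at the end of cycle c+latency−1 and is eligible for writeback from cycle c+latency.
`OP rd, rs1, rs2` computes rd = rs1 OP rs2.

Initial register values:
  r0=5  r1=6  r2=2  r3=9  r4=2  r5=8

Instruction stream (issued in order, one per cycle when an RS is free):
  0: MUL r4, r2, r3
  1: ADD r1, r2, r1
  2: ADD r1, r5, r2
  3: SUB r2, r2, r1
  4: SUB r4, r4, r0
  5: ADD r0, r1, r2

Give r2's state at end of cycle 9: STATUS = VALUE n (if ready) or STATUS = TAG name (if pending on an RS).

STATUS = VALUE -8

c1: issue MUL r4<-Mul1 | r0:5,r1:6,r2:2,r3:9,r4:Mul1,r5:8
c2: issue ADD r1<-Add1 | r0:5,r1:Add1,r2:2,r3:9,r4:Mul1,r5:8
c3: issue ADD r1<-Add2 | r0:5,r1:Add2,r2:2,r3:9,r4:Mul1,r5:8
c4: stall | r0:5,r1:Add2,r2:2,r3:9,r4:Mul1,r5:8
c5: CDB Add1=8; issue SUB r2<-Add1 | r0:5,r1:Add2,r2:Add1,r3:9,r4:Mul1,r5:8
c6: CDB Add2=10; issue SUB r4<-Add2 | r0:5,r1:10,r2:Add1,r3:9,r4:Add2,r5:8
c7: CDB Mul1=18; stall | r0:5,r1:10,r2:Add1,r3:9,r4:Add2,r5:8
c8: stall | r0:5,r1:10,r2:Add1,r3:9,r4:Add2,r5:8
c9: CDB Add1=-8; issue ADD r0<-Add1 | r0:Add1,r1:10,r2:-8,r3:9,r4:Add2,r5:8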